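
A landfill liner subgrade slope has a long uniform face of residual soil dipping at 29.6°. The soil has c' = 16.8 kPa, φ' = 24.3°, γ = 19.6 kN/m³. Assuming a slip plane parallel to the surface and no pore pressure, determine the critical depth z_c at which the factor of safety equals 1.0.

z_c = 9.73 m

Setting FS = 1.00 in FS = [c' + γz cos²β tanφ'] / [γz sinβ cosβ] and solving for z:
z = c' / [γ cosβ (FS·sinβ − cosβ·tanφ')]
  = 16.8 / [19.6·cos29.6°·(1.00·sin29.6° − cos29.6°·tan24.3°)]
  = 16.8 / [19.6·0.8695·(1.00·0.4939 − 0.8695·0.4515)]
  = 16.8 / 1.7272 = 9.727 m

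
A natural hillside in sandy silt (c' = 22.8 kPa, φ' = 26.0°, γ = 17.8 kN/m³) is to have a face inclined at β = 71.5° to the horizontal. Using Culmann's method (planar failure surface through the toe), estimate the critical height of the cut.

Culmann's analysis gives the critical failure plane at α_cr = (β + φ')/2 = (71.5 + 26.0)/2 = 48.8°, and the critical height
H_c = (4c'/γ) · sinβ cosφ' / [1 − cos(β − φ')]
    = (4·22.8/17.8) · sin71.5°·cos26.0° / [1 − cos(45.5°)]
    = 5.124 · 0.9483·0.8988 / [1 − 0.7009]
    = 5.124 · 0.8523 / 0.2991
    = 14.60 m

H_c = 14.60 m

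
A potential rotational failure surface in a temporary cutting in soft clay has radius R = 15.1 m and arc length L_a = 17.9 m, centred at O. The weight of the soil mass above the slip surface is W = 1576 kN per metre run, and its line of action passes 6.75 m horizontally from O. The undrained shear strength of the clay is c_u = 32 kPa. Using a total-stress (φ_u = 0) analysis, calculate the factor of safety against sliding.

Taking moments about the centre O, the resisting moment is provided by the undrained shear strength acting along the arc:
M_R = c_u·L_a·R = 32·17.90·15.1 = 8649.3 kN·m/m
M_D = W·d = 1576·6.75 = 10638.0 kN·m/m
FS = M_R / M_D = 8649.3 / 10638.0 = 0.813

FS = 0.81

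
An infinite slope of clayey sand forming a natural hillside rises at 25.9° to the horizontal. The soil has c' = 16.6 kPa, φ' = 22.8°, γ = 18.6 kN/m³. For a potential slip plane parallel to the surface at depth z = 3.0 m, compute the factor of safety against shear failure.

FS = 1.62

For an infinite slope with a slip plane parallel to the surface (no pore pressure): FS = [c' + γz cos²β tanφ'] / [γz sinβ cosβ].
γz = 18.6·3.0 = 55.80 kN/m²
Numerator = 16.6 + 55.80·cos²25.9°·tan22.8° = 16.6 + 55.80·0.8092·0.4204 = 35.581 kPa
Denominator = 55.80·sin25.9°·cos25.9° = 55.80·0.4368·0.8996 = 21.925 kPa
FS = 35.581 / 21.925 = 1.623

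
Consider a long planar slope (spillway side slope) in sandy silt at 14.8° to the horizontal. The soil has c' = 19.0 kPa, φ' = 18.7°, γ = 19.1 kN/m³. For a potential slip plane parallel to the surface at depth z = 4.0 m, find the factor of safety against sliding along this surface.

FS = 2.29

For an infinite slope with a slip plane parallel to the surface (no pore pressure): FS = [c' + γz cos²β tanφ'] / [γz sinβ cosβ].
γz = 19.1·4.0 = 76.40 kN/m²
Numerator = 19.0 + 76.40·cos²14.8°·tan18.7° = 19.0 + 76.40·0.9347·0.3385 = 43.173 kPa
Denominator = 76.40·sin14.8°·cos14.8° = 76.40·0.2554·0.9668 = 18.869 kPa
FS = 43.173 / 18.869 = 2.288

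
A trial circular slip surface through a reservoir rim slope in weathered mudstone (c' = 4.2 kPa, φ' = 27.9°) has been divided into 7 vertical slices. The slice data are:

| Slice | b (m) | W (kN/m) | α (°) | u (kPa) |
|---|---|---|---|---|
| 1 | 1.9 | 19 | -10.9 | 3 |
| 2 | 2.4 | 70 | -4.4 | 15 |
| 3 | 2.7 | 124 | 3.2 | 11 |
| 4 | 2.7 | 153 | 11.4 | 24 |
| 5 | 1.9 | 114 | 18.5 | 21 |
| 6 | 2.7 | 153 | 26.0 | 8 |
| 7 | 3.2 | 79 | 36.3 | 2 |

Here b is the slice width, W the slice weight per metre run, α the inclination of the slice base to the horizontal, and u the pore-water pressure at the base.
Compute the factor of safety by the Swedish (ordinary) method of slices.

FS = 1.81

Ordinary method of slices: FS = Σ[c'·Δl_i + (W_i cosα_i − u_i·Δl_i)·tanφ'] / Σ W_i sinα_i, with Δl_i = b_i / cosα_i.
Slice 1: Δl = 1.9/cos(-10.9°) = 1.935 m; N'_1 = 19·cos(-10.9°) − 3·1.935 = 12.9; c'Δl = 8.13; W sinα = -3.6
Slice 2: Δl = 2.4/cos(-4.4°) = 2.407 m; N'_2 = 70·cos(-4.4°) − 15·2.407 = 33.7; c'Δl = 10.11; W sinα = -5.4
Slice 3: Δl = 2.7/cos3.2° = 2.704 m; N'_3 = 124·cos3.2° − 11·2.704 = 94.1; c'Δl = 11.36; W sinα = 6.9
Slice 4: Δl = 2.7/cos11.4° = 2.754 m; N'_4 = 153·cos11.4° − 24·2.754 = 83.9; c'Δl = 11.57; W sinα = 30.2
Slice 5: Δl = 1.9/cos18.5° = 2.004 m; N'_5 = 114·cos18.5° − 21·2.004 = 66.0; c'Δl = 8.41; W sinα = 36.2
Slice 6: Δl = 2.7/cos26.0° = 3.004 m; N'_6 = 153·cos26.0° − 8·3.004 = 113.5; c'Δl = 12.62; W sinα = 67.1
Slice 7: Δl = 3.2/cos36.3° = 3.971 m; N'_7 = 79·cos36.3° − 2·3.971 = 55.7; c'Δl = 16.68; W sinα = 46.8
Σc'Δl = 78.9 kN/m; ΣN' = 459.7 kN/m; ΣW sinα = 178.2 kN/m
Resisting = 78.9 + 459.7·tan27.9° = 78.9 + 243.4 = 322.3 kN/m
FS = 322.3 / 178.2 = 1.808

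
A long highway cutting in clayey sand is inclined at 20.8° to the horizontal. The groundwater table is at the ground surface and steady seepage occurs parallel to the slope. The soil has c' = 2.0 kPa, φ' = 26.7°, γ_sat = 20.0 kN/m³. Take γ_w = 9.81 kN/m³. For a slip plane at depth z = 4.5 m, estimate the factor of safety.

With seepage parallel to the slope and the water table at the surface, the effective normal stress on the slip plane uses the buoyant unit weight γ' = γ_sat − γ_w while the driving shear stress uses γ_sat:
FS = [c' + γ' z cos²β tanφ'] / [γ_sat z sinβ cosβ]
γ' = 20.0 − 9.81 = 10.19 kN/m³
Numerator = 2.0 + 10.19·4.5·cos²20.8°·tan26.7° = 2.0 + 10.19·4.5·0.8739·0.5029 = 22.154 kPa
Denominator = 20.0·4.5·sin20.8°·cos20.8° = 20.0·4.5·0.3551·0.9348 = 29.877 kPa
FS = 22.154 / 29.877 = 0.742

FS = 0.74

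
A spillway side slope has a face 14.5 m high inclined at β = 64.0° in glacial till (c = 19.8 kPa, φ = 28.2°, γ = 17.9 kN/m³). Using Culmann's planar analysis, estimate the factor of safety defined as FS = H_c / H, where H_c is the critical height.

FS = 1.28

H_c = (4c/γ) · sinβ cosφ / [1 − cos(β − φ)]
    = (4·19.8/17.9) · sin64.0°·cos28.2° / [1 − cos35.8°]
    = 4.425 · 0.7921 / 0.1889 = 18.55 m
FS = H_c / H = 18.55 / 14.5 = 1.279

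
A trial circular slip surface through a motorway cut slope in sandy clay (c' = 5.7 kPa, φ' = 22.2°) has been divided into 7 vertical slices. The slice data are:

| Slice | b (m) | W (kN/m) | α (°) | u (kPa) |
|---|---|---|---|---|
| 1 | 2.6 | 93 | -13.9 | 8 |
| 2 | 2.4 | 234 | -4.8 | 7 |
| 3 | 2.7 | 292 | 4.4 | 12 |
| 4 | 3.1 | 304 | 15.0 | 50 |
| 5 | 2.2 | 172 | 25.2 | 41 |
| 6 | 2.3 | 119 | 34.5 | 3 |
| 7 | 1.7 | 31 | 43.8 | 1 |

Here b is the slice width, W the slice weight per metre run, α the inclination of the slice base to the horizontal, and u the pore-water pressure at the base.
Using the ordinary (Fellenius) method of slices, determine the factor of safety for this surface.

FS = 2.03

Ordinary method of slices: FS = Σ[c'·Δl_i + (W_i cosα_i − u_i·Δl_i)·tanφ'] / Σ W_i sinα_i, with Δl_i = b_i / cosα_i.
Slice 1: Δl = 2.6/cos(-13.9°) = 2.678 m; N'_1 = 93·cos(-13.9°) − 8·2.678 = 68.8; c'Δl = 15.27; W sinα = -22.3
Slice 2: Δl = 2.4/cos(-4.8°) = 2.408 m; N'_2 = 234·cos(-4.8°) − 7·2.408 = 216.3; c'Δl = 13.73; W sinα = -19.6
Slice 3: Δl = 2.7/cos4.4° = 2.708 m; N'_3 = 292·cos4.4° − 12·2.708 = 258.6; c'Δl = 15.44; W sinα = 22.4
Slice 4: Δl = 3.1/cos15.0° = 3.209 m; N'_4 = 304·cos15.0° − 50·3.209 = 133.2; c'Δl = 18.29; W sinα = 78.7
Slice 5: Δl = 2.2/cos25.2° = 2.431 m; N'_5 = 172·cos25.2° − 41·2.431 = 55.9; c'Δl = 13.86; W sinα = 73.2
Slice 6: Δl = 2.3/cos34.5° = 2.791 m; N'_6 = 119·cos34.5° − 3·2.791 = 89.7; c'Δl = 15.91; W sinα = 67.4
Slice 7: Δl = 1.7/cos43.8° = 2.355 m; N'_7 = 31·cos43.8° − 1·2.355 = 20.0; c'Δl = 13.43; W sinα = 21.5
Σc'Δl = 105.9 kN/m; ΣN' = 842.6 kN/m; ΣW sinα = 221.3 kN/m
Resisting = 105.9 + 842.6·tan22.2° = 105.9 + 343.9 = 449.8 kN/m
FS = 449.8 / 221.3 = 2.033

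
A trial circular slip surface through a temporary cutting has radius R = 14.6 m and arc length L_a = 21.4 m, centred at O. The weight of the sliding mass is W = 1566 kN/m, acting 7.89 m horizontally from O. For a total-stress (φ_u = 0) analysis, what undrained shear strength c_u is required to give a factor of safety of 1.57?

c_u = 62.1 kPa

FS = c_u·L_a·R / (W·d), so c_u = FS·W·d / (L_a·R).
c_u = 1.57·1566·7.89 / (21.40·14.6) = 19398.5 / 312.44 = 62.09 kPa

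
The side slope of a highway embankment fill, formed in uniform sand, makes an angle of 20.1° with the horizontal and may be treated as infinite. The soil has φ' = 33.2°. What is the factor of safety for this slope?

FS = 1.79

For a dry cohesionless infinite slope the factor of safety is FS = tanφ' / tanβ.
FS = tan33.2° / tan20.1° = 0.6544 / 0.3659 = 1.788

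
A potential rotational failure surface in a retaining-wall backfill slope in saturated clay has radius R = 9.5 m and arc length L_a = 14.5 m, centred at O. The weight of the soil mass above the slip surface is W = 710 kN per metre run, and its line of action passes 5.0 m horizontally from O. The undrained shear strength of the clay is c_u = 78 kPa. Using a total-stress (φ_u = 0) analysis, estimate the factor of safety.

Taking moments about the centre O, the resisting moment is provided by the undrained shear strength acting along the arc:
M_R = c_u·L_a·R = 78·14.50·9.5 = 10744.5 kN·m/m
M_D = W·d = 710·5.0 = 3550.0 kN·m/m
FS = M_R / M_D = 10744.5 / 3550.0 = 3.027

FS = 3.03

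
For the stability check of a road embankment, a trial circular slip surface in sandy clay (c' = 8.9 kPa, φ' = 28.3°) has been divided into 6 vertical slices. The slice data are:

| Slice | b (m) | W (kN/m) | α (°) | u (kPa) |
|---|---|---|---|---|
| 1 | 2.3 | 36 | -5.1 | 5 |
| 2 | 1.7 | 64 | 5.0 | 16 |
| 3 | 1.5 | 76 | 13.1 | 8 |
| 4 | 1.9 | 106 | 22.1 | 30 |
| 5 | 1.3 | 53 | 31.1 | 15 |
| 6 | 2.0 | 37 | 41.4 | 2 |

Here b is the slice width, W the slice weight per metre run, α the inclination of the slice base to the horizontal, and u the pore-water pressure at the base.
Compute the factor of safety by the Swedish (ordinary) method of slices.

Ordinary method of slices: FS = Σ[c'·Δl_i + (W_i cosα_i − u_i·Δl_i)·tanφ'] / Σ W_i sinα_i, with Δl_i = b_i / cosα_i.
Slice 1: Δl = 2.3/cos(-5.1°) = 2.309 m; N'_1 = 36·cos(-5.1°) − 5·2.309 = 24.3; c'Δl = 20.55; W sinα = -3.2
Slice 2: Δl = 1.7/cos5.0° = 1.706 m; N'_2 = 64·cos5.0° − 16·1.706 = 36.5; c'Δl = 15.19; W sinα = 5.6
Slice 3: Δl = 1.5/cos13.1° = 1.540 m; N'_3 = 76·cos13.1° − 8·1.540 = 61.7; c'Δl = 13.71; W sinα = 17.2
Slice 4: Δl = 1.9/cos22.1° = 2.051 m; N'_4 = 106·cos22.1° − 30·2.051 = 36.7; c'Δl = 18.25; W sinα = 39.9
Slice 5: Δl = 1.3/cos31.1° = 1.518 m; N'_5 = 53·cos31.1° − 15·1.518 = 22.6; c'Δl = 13.51; W sinα = 27.4
Slice 6: Δl = 2.0/cos41.4° = 2.666 m; N'_6 = 37·cos41.4° − 2·2.666 = 22.4; c'Δl = 23.73; W sinα = 24.5
Σc'Δl = 104.9 kN/m; ΣN' = 204.2 kN/m; ΣW sinα = 111.3 kN/m
Resisting = 104.9 + 204.2·tan28.3° = 104.9 + 109.9 = 214.9 kN/m
FS = 214.9 / 111.3 = 1.930

FS = 1.93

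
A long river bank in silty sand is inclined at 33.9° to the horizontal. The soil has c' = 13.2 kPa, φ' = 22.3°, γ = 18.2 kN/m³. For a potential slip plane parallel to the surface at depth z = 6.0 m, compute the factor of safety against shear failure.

FS = 0.87

For an infinite slope with a slip plane parallel to the surface (no pore pressure): FS = [c' + γz cos²β tanφ'] / [γz sinβ cosβ].
γz = 18.2·6.0 = 109.20 kN/m²
Numerator = 13.2 + 109.20·cos²33.9°·tan22.3° = 13.2 + 109.20·0.6889·0.4101 = 44.054 kPa
Denominator = 109.20·sin33.9°·cos33.9° = 109.20·0.5577·0.8300 = 50.553 kPa
FS = 44.054 / 50.553 = 0.871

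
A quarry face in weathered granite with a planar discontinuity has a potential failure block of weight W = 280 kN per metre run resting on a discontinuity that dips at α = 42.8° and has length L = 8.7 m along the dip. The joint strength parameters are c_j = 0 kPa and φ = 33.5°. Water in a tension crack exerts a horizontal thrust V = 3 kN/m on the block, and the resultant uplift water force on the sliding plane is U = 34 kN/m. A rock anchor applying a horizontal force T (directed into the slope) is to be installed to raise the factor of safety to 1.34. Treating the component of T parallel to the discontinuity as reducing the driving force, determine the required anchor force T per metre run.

T = 102 kN/m

Resolving forces along and normal to the sliding plane, with the horizontal anchor force T adding T·sinα to the effective normal force and T·cosα acting up the plane against the driving force:
FS = [c_jL + (W cosα − U − V sinα + T sinα) tanφ] / [W sinα + V cosα − T cosα]
Without the anchor: N' = 169.4 kN/m, driving T_d = 192.4 kN/m, resisting R = 0·8.7 + 169.4·tan33.5° = 112.1 kN/m, FS = 0.58.
Setting FS = 1.34 and solving for T:
1.34·(192.4 − T cos42.8°) = 112.1 + T sin42.8°·tan33.5°
T·(sin42.8°·tan33.5° + 1.34·cos42.8°) = 1.34·192.4 − 112.1
T·(0.6794·0.6619 + 1.34·0.7337) = 257.9 − 112.1 = 145.7
T·1.4329 = 145.7
T = 101.7 kN/m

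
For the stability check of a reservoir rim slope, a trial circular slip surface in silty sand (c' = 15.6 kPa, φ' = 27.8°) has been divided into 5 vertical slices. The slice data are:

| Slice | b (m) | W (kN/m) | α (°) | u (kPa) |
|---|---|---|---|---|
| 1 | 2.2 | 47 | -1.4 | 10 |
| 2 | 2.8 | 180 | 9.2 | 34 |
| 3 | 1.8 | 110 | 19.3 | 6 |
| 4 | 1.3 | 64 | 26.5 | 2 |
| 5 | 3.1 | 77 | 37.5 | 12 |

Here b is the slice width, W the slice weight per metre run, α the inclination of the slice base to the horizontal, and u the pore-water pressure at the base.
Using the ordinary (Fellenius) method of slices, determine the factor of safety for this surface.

FS = 2.39

Ordinary method of slices: FS = Σ[c'·Δl_i + (W_i cosα_i − u_i·Δl_i)·tanφ'] / Σ W_i sinα_i, with Δl_i = b_i / cosα_i.
Slice 1: Δl = 2.2/cos(-1.4°) = 2.201 m; N'_1 = 47·cos(-1.4°) − 10·2.201 = 25.0; c'Δl = 34.33; W sinα = -1.1
Slice 2: Δl = 2.8/cos9.2° = 2.836 m; N'_2 = 180·cos9.2° − 34·2.836 = 81.2; c'Δl = 44.25; W sinα = 28.8
Slice 3: Δl = 1.8/cos19.3° = 1.907 m; N'_3 = 110·cos19.3° − 6·1.907 = 92.4; c'Δl = 29.75; W sinα = 36.4
Slice 4: Δl = 1.3/cos26.5° = 1.453 m; N'_4 = 64·cos26.5° − 2·1.453 = 54.4; c'Δl = 22.66; W sinα = 28.6
Slice 5: Δl = 3.1/cos37.5° = 3.907 m; N'_5 = 77·cos37.5° − 12·3.907 = 14.2; c'Δl = 60.96; W sinα = 46.9
Σc'Δl = 191.9 kN/m; ΣN' = 267.2 kN/m; ΣW sinα = 139.4 kN/m
Resisting = 191.9 + 267.2·tan27.8° = 191.9 + 140.9 = 332.8 kN/m
FS = 332.8 / 139.4 = 2.387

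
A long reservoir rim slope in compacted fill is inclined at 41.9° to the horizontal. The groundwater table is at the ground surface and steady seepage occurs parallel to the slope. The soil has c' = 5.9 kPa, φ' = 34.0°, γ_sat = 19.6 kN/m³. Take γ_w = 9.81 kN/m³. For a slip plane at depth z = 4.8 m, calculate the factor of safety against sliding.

With seepage parallel to the slope and the water table at the surface, the effective normal stress on the slip plane uses the buoyant unit weight γ' = γ_sat − γ_w while the driving shear stress uses γ_sat:
FS = [c' + γ' z cos²β tanφ'] / [γ_sat z sinβ cosβ]
γ' = 19.6 − 9.81 = 9.79 kN/m³
Numerator = 5.9 + 9.79·4.8·cos²41.9°·tan34.0° = 5.9 + 9.79·4.8·0.5540·0.6745 = 23.460 kPa
Denominator = 19.6·4.8·sin41.9°·cos41.9° = 19.6·4.8·0.6678·0.7443 = 46.765 kPa
FS = 23.460 / 46.765 = 0.502

FS = 0.50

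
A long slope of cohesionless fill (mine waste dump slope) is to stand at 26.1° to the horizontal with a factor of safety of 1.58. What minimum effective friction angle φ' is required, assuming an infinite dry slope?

FS = tanφ'/tanβ ⇒ tanφ' = FS · tanβ = 1.58 · tan26.1° = 0.7740
φ' = arctan(0.7740) = 37.74°

φ' = 37.7°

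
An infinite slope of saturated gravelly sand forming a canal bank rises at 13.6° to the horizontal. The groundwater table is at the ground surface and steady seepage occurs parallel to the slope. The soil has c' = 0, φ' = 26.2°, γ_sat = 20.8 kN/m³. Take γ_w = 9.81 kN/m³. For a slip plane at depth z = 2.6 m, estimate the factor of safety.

With seepage parallel to the slope and the water table at the surface, the effective normal stress on the slip plane uses the buoyant unit weight γ' = γ_sat − γ_w while the driving shear stress uses γ_sat:
FS = [c' + γ' z cos²β tanφ'] / [γ_sat z sinβ cosβ]
(For c' = 0 this reduces to FS = (γ'/γ_sat)·tanφ'/tanβ.)
γ' = 20.8 − 9.81 = 10.99 kN/m³
Numerator = 0.0 + 10.99·2.6·cos²13.6°·tan26.2° = 0.0 + 10.99·2.6·0.9447·0.4921 = 13.283 kPa
Denominator = 20.8·2.6·sin13.6°·cos13.6° = 20.8·2.6·0.2351·0.9720 = 12.360 kPa
FS = 13.283 / 12.360 = 1.075

FS = 1.07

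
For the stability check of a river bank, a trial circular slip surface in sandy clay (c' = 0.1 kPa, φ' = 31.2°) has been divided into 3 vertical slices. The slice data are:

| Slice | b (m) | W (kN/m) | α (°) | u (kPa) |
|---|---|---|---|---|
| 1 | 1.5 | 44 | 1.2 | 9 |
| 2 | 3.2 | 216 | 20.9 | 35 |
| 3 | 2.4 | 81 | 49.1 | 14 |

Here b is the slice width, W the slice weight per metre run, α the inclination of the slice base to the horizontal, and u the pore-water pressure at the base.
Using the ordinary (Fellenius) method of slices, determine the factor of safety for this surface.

FS = 0.50

Ordinary method of slices: FS = Σ[c'·Δl_i + (W_i cosα_i − u_i·Δl_i)·tanφ'] / Σ W_i sinα_i, with Δl_i = b_i / cosα_i.
Slice 1: Δl = 1.5/cos1.2° = 1.500 m; N'_1 = 44·cos1.2° − 9·1.500 = 30.5; c'Δl = 0.15; W sinα = 0.9
Slice 2: Δl = 3.2/cos20.9° = 3.425 m; N'_2 = 216·cos20.9° − 35·3.425 = 81.9; c'Δl = 0.34; W sinα = 77.1
Slice 3: Δl = 2.4/cos49.1° = 3.666 m; N'_3 = 81·cos49.1° − 14·3.666 = 1.7; c'Δl = 0.37; W sinα = 61.2
Σc'Δl = 0.9 kN/m; ΣN' = 114.1 kN/m; ΣW sinα = 139.2 kN/m
Resisting = 0.9 + 114.1·tan31.2° = 0.9 + 69.1 = 70.0 kN/m
FS = 70.0 / 139.2 = 0.503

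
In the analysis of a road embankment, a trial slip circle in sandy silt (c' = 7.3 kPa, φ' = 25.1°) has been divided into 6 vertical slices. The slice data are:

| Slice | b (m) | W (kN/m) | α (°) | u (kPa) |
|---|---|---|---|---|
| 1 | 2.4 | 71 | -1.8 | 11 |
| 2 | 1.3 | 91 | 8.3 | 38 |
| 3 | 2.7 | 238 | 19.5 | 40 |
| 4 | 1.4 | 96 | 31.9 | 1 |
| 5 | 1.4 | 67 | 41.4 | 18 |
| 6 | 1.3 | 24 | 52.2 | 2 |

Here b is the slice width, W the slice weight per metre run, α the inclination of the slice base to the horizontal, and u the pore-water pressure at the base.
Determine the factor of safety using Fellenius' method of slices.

Ordinary method of slices: FS = Σ[c'·Δl_i + (W_i cosα_i − u_i·Δl_i)·tanφ'] / Σ W_i sinα_i, with Δl_i = b_i / cosα_i.
Slice 1: Δl = 2.4/cos(-1.8°) = 2.401 m; N'_1 = 71·cos(-1.8°) − 11·2.401 = 44.6; c'Δl = 17.53; W sinα = -2.2
Slice 2: Δl = 1.3/cos8.3° = 1.314 m; N'_2 = 91·cos8.3° − 38·1.314 = 40.1; c'Δl = 9.59; W sinα = 13.1
Slice 3: Δl = 2.7/cos19.5° = 2.864 m; N'_3 = 238·cos19.5° − 40·2.864 = 109.8; c'Δl = 20.91; W sinα = 79.4
Slice 4: Δl = 1.4/cos31.9° = 1.649 m; N'_4 = 96·cos31.9° − 1·1.649 = 79.9; c'Δl = 12.04; W sinα = 50.7
Slice 5: Δl = 1.4/cos41.4° = 1.866 m; N'_5 = 67·cos41.4° − 18·1.866 = 16.7; c'Δl = 13.62; W sinα = 44.3
Slice 6: Δl = 1.3/cos52.2° = 2.121 m; N'_6 = 24·cos52.2° − 2·2.121 = 10.5; c'Δl = 15.48; W sinα = 19.0
Σc'Δl = 89.2 kN/m; ΣN' = 301.4 kN/m; ΣW sinα = 204.4 kN/m
Resisting = 89.2 + 301.4·tan25.1° = 89.2 + 141.2 = 230.4 kN/m
FS = 230.4 / 204.4 = 1.127

FS = 1.13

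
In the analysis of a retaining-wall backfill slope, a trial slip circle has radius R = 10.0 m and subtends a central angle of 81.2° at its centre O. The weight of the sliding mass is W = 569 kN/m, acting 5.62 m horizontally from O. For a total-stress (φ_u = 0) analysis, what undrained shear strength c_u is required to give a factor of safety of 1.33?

c_u = 30.0 kPa

FS = c_u·L_a·R / (W·d), so c_u = FS·W·d / (L_a·R).
Arc length L_a = R·θ = 10.0·(81.2°·π/180) = 10.0·1.4172 = 14.17 m
c_u = 1.33·569·5.62 / (14.17·10.0) = 4253.0 / 141.72 = 30.01 kPa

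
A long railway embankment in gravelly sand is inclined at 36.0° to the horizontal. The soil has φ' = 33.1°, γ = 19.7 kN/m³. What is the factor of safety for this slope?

For a dry cohesionless infinite slope the factor of safety is FS = tanφ' / tanβ.
FS = tan33.1° / tan36.0° = 0.6519 / 0.7265 = 0.897

FS = 0.90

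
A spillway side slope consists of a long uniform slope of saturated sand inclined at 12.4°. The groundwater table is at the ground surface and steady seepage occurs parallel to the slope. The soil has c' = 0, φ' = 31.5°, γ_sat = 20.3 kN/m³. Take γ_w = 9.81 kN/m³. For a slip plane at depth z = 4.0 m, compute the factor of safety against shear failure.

With seepage parallel to the slope and the water table at the surface, the effective normal stress on the slip plane uses the buoyant unit weight γ' = γ_sat − γ_w while the driving shear stress uses γ_sat:
FS = [c' + γ' z cos²β tanφ'] / [γ_sat z sinβ cosβ]
(For c' = 0 this reduces to FS = (γ'/γ_sat)·tanφ'/tanβ.)
γ' = 20.3 − 9.81 = 10.49 kN/m³
Numerator = 0.0 + 10.49·4.0·cos²12.4°·tan31.5° = 0.0 + 10.49·4.0·0.9539·0.6128 = 24.527 kPa
Denominator = 20.3·4.0·sin12.4°·cos12.4° = 20.3·4.0·0.2147·0.9767 = 17.030 kPa
FS = 24.527 / 17.030 = 1.440

FS = 1.44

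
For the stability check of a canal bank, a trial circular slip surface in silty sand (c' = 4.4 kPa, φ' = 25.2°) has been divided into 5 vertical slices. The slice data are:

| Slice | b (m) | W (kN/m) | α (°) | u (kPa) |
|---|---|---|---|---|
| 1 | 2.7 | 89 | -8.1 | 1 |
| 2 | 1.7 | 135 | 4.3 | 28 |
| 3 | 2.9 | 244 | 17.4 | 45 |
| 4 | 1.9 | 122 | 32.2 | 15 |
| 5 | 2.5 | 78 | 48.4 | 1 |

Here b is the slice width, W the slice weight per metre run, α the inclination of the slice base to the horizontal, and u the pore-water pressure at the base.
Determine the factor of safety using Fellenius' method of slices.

Ordinary method of slices: FS = Σ[c'·Δl_i + (W_i cosα_i − u_i·Δl_i)·tanφ'] / Σ W_i sinα_i, with Δl_i = b_i / cosα_i.
Slice 1: Δl = 2.7/cos(-8.1°) = 2.727 m; N'_1 = 89·cos(-8.1°) − 1·2.727 = 85.4; c'Δl = 12.00; W sinα = -12.5
Slice 2: Δl = 1.7/cos4.3° = 1.705 m; N'_2 = 135·cos4.3° − 28·1.705 = 86.9; c'Δl = 7.50; W sinα = 10.1
Slice 3: Δl = 2.9/cos17.4° = 3.039 m; N'_3 = 244·cos17.4° − 45·3.039 = 96.1; c'Δl = 13.37; W sinα = 73.0
Slice 4: Δl = 1.9/cos32.2° = 2.245 m; N'_4 = 122·cos32.2° − 15·2.245 = 69.6; c'Δl = 9.88; W sinα = 65.0
Slice 5: Δl = 2.5/cos48.4° = 3.765 m; N'_5 = 78·cos48.4° − 1·3.765 = 48.0; c'Δl = 16.57; W sinα = 58.3
Σc'Δl = 59.3 kN/m; ΣN' = 385.9 kN/m; ΣW sinα = 193.9 kN/m
Resisting = 59.3 + 385.9·tan25.2° = 59.3 + 181.6 = 240.9 kN/m
FS = 240.9 / 193.9 = 1.243

FS = 1.24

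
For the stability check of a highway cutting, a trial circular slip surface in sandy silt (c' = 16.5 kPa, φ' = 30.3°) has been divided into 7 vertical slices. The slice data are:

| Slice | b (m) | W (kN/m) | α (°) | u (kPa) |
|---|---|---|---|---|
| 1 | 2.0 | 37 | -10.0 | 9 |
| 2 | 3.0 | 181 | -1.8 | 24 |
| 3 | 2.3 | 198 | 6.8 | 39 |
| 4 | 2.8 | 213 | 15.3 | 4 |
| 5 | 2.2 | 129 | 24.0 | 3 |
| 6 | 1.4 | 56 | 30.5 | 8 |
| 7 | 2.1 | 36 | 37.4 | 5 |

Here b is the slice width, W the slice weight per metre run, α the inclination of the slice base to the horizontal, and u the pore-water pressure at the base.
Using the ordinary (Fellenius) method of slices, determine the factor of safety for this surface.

Ordinary method of slices: FS = Σ[c'·Δl_i + (W_i cosα_i − u_i·Δl_i)·tanφ'] / Σ W_i sinα_i, with Δl_i = b_i / cosα_i.
Slice 1: Δl = 2.0/cos(-10.0°) = 2.031 m; N'_1 = 37·cos(-10.0°) − 9·2.031 = 18.2; c'Δl = 33.51; W sinα = -6.4
Slice 2: Δl = 3.0/cos(-1.8°) = 3.001 m; N'_2 = 181·cos(-1.8°) − 24·3.001 = 108.9; c'Δl = 49.52; W sinα = -5.7
Slice 3: Δl = 2.3/cos6.8° = 2.316 m; N'_3 = 198·cos6.8° − 39·2.316 = 106.3; c'Δl = 38.22; W sinα = 23.4
Slice 4: Δl = 2.8/cos15.3° = 2.903 m; N'_4 = 213·cos15.3° − 4·2.903 = 193.8; c'Δl = 47.90; W sinα = 56.2
Slice 5: Δl = 2.2/cos24.0° = 2.408 m; N'_5 = 129·cos24.0° − 3·2.408 = 110.6; c'Δl = 39.74; W sinα = 52.5
Slice 6: Δl = 1.4/cos30.5° = 1.625 m; N'_6 = 56·cos30.5° − 8·1.625 = 35.3; c'Δl = 26.81; W sinα = 28.4
Slice 7: Δl = 2.1/cos37.4° = 2.643 m; N'_7 = 36·cos37.4° − 5·2.643 = 15.4; c'Δl = 43.62; W sinα = 21.9
Σc'Δl = 279.3 kN/m; ΣN' = 588.4 kN/m; ΣW sinα = 170.3 kN/m
Resisting = 279.3 + 588.4·tan30.3° = 279.3 + 343.8 = 623.1 kN/m
FS = 623.1 / 170.3 = 3.659

FS = 3.66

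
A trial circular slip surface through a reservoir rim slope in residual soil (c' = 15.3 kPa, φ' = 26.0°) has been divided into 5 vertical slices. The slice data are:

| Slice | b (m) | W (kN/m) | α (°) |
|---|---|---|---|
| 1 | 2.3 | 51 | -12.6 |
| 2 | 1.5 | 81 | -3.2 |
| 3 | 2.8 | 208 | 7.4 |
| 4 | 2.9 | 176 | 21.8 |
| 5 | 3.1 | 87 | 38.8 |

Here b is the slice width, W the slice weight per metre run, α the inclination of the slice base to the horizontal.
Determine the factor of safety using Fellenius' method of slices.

Ordinary method of slices: FS = Σ[c'·Δl_i + (W_i cosα_i)·tanφ'] / Σ W_i sinα_i, with Δl_i = b_i / cosα_i.
Slice 1: Δl = 2.3/cos(-12.6°) = 2.357 m; N'_1 = 51·cos(-12.6°) = 49.8; c'Δl = 36.06; W sinα = -11.1
Slice 2: Δl = 1.5/cos(-3.2°) = 1.502 m; N'_2 = 81·cos(-3.2°) = 80.9; c'Δl = 22.99; W sinα = -4.5
Slice 3: Δl = 2.8/cos7.4° = 2.824 m; N'_3 = 208·cos7.4° = 206.3; c'Δl = 43.20; W sinα = 26.8
Slice 4: Δl = 2.9/cos21.8° = 3.123 m; N'_4 = 176·cos21.8° = 163.4; c'Δl = 47.79; W sinα = 65.4
Slice 5: Δl = 3.1/cos38.8° = 3.978 m; N'_5 = 87·cos38.8° = 67.8; c'Δl = 60.86; W sinα = 54.5
Σc'Δl = 210.9 kN/m; ΣN' = 568.1 kN/m; ΣW sinα = 131.0 kN/m
Resisting = 210.9 + 568.1·tan26.0° = 210.9 + 277.1 = 488.0 kN/m
FS = 488.0 / 131.0 = 3.725

FS = 3.72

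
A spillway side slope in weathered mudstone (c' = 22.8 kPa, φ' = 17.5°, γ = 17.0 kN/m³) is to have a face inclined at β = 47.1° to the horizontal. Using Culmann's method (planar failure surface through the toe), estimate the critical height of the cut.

Culmann's analysis gives the critical failure plane at α_cr = (β + φ')/2 = (47.1 + 17.5)/2 = 32.3°, and the critical height
H_c = (4c'/γ) · sinβ cosφ' / [1 − cos(β − φ')]
    = (4·22.8/17.0) · sin47.1°·cos17.5° / [1 − cos(29.6°)]
    = 5.365 · 0.7325·0.9537 / [1 − 0.8695]
    = 5.365 · 0.6986 / 0.1305
    = 28.72 m

H_c = 28.72 m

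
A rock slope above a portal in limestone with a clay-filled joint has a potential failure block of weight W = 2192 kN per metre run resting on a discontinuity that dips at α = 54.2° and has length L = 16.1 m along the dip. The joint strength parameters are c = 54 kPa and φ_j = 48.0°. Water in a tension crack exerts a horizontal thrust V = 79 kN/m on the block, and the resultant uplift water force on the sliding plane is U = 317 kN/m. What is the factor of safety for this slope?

FS = 1.03

Resolving the block weight along and normal to the plane and applying the Mohr–Coulomb strength on the joint:
N' = W cosα − U − V sinα = 2192·cos54.2° − 317 − 79·sin54.2° = 901.2 kN/m
Driving force T = W sinα + V cosα = 2192·sin54.2° + 79·cos54.2° = 1824.1 kN/m
Resisting force R = c·L + N'·tanφ_j = 54·16.1 + 901.2·tan48.0° = 869.4 + 1000.8 = 1870.2 kN/m
FS = R / T = 1870.2 / 1824.1 = 1.025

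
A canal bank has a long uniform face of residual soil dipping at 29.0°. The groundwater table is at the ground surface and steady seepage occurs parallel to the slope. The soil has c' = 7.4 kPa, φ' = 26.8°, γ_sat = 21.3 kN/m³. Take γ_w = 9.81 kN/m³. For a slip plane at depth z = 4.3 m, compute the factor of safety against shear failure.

With seepage parallel to the slope and the water table at the surface, the effective normal stress on the slip plane uses the buoyant unit weight γ' = γ_sat − γ_w while the driving shear stress uses γ_sat:
FS = [c' + γ' z cos²β tanφ'] / [γ_sat z sinβ cosβ]
γ' = 21.3 − 9.81 = 11.49 kN/m³
Numerator = 7.4 + 11.49·4.3·cos²29.0°·tan26.8° = 7.4 + 11.49·4.3·0.7650·0.5051 = 26.491 kPa
Denominator = 21.3·4.3·sin29.0°·cos29.0° = 21.3·4.3·0.4848·0.8746 = 38.836 kPa
FS = 26.491 / 38.836 = 0.682

FS = 0.68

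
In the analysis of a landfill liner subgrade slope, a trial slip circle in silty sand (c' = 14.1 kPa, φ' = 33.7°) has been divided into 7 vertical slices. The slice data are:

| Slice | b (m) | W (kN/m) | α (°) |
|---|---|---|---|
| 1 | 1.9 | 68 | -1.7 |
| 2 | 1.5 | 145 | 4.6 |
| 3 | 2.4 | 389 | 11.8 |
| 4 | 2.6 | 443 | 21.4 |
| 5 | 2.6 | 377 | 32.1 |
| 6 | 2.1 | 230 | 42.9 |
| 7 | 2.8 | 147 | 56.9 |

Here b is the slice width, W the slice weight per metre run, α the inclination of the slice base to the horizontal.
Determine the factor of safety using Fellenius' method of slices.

FS = 1.82

Ordinary method of slices: FS = Σ[c'·Δl_i + (W_i cosα_i)·tanφ'] / Σ W_i sinα_i, with Δl_i = b_i / cosα_i.
Slice 1: Δl = 1.9/cos(-1.7°) = 1.901 m; N'_1 = 68·cos(-1.7°) = 68.0; c'Δl = 26.80; W sinα = -2.0
Slice 2: Δl = 1.5/cos4.6° = 1.505 m; N'_2 = 145·cos4.6° = 144.5; c'Δl = 21.22; W sinα = 11.6
Slice 3: Δl = 2.4/cos11.8° = 2.452 m; N'_3 = 389·cos11.8° = 380.8; c'Δl = 34.57; W sinα = 79.5
Slice 4: Δl = 2.6/cos21.4° = 2.793 m; N'_4 = 443·cos21.4° = 412.5; c'Δl = 39.37; W sinα = 161.6
Slice 5: Δl = 2.6/cos32.1° = 3.069 m; N'_5 = 377·cos32.1° = 319.4; c'Δl = 43.28; W sinα = 200.3
Slice 6: Δl = 2.1/cos42.9° = 2.867 m; N'_6 = 230·cos42.9° = 168.5; c'Δl = 40.42; W sinα = 156.6
Slice 7: Δl = 2.8/cos56.9° = 5.127 m; N'_7 = 147·cos56.9° = 80.3; c'Δl = 72.29; W sinα = 123.1
Σc'Δl = 278.0 kN/m; ΣN' = 1573.9 kN/m; ΣW sinα = 730.8 kN/m
Resisting = 278.0 + 1573.9·tan33.7° = 278.0 + 1049.6 = 1327.6 kN/m
FS = 1327.6 / 730.8 = 1.817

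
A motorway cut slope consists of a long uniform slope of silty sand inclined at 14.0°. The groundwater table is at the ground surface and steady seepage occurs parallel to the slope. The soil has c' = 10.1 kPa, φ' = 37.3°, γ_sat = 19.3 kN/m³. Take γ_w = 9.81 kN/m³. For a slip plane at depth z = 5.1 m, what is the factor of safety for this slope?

FS = 1.94

With seepage parallel to the slope and the water table at the surface, the effective normal stress on the slip plane uses the buoyant unit weight γ' = γ_sat − γ_w while the driving shear stress uses γ_sat:
FS = [c' + γ' z cos²β tanφ'] / [γ_sat z sinβ cosβ]
γ' = 19.3 − 9.81 = 9.49 kN/m³
Numerator = 10.1 + 9.49·5.1·cos²14.0°·tan37.3° = 10.1 + 9.49·5.1·0.9415·0.7618 = 44.812 kPa
Denominator = 19.3·5.1·sin14.0°·cos14.0° = 19.3·5.1·0.2419·0.9703 = 23.105 kPa
FS = 44.812 / 23.105 = 1.940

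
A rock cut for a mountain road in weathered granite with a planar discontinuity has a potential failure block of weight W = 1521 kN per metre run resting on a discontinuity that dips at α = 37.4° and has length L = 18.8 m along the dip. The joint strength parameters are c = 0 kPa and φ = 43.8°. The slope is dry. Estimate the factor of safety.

Resolving the block weight along and normal to the plane and applying the Mohr–Coulomb strength on the joint:
N' = W cosα = 1521·cos37.4° = 1208.3 kN/m
Driving force T = W sinα = 1521·sin37.4° = 923.8 kN/m
Resisting force R = c·L + N'·tanφ = 0·18.8 + 1208.3·tan43.8° = 0.0 + 1158.7 = 1158.7 kN/m
FS = R / T = 1158.7 / 923.8 = 1.254

FS = 1.25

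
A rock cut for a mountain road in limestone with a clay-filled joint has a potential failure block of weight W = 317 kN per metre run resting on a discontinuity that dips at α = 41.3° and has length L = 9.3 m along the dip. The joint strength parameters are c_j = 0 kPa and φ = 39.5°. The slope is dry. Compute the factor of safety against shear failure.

FS = 0.94

Resolving the block weight along and normal to the plane and applying the Mohr–Coulomb strength on the joint:
N' = W cosα = 317·cos41.3° = 238.2 kN/m
Driving force T = W sinα = 317·sin41.3° = 209.2 kN/m
Resisting force R = c_j·L + N'·tanφ = 0·9.3 + 238.2·tan39.5° = 0.0 + 196.3 = 196.3 kN/m
FS = R / T = 196.3 / 209.2 = 0.938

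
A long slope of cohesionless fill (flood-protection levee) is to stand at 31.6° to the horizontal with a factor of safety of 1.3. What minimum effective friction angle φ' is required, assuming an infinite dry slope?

φ' = 38.7°

FS = tanφ'/tanβ ⇒ tanφ' = FS · tanβ = 1.3 · tan31.6° = 0.7998
φ' = arctan(0.7998) = 38.65°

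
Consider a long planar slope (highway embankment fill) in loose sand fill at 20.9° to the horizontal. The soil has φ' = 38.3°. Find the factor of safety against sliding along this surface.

FS = 2.07

For a dry cohesionless infinite slope the factor of safety is FS = tanφ' / tanβ.
FS = tan38.3° / tan20.9° = 0.7898 / 0.3819 = 2.068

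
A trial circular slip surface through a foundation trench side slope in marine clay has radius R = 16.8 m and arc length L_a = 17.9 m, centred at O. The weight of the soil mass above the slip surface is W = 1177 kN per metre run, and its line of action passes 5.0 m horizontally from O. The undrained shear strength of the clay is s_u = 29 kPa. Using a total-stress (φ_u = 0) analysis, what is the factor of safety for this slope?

Taking moments about the centre O, the resisting moment is provided by the undrained shear strength acting along the arc:
M_R = s_u·L_a·R = 29·17.90·16.8 = 8720.9 kN·m/m
M_D = W·d = 1177·5.0 = 5885.0 kN·m/m
FS = M_R / M_D = 8720.9 / 5885.0 = 1.482

FS = 1.48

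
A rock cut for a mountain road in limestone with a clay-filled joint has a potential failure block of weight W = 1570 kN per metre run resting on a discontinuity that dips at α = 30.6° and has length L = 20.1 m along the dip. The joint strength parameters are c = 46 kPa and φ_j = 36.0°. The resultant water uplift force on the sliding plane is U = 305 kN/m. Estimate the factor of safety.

FS = 2.11

Resolving the block weight along and normal to the plane and applying the Mohr–Coulomb strength on the joint:
N' = W cosα − U = 1570·cos30.6° − 305 = 1046.4 kN/m
Driving force T = W sinα = 1570·sin30.6° = 799.2 kN/m
Resisting force R = c·L + N'·tanφ_j = 46·20.1 + 1046.4·tan36.0° = 924.6 + 760.2 = 1684.8 kN/m
FS = R / T = 1684.8 / 799.2 = 2.108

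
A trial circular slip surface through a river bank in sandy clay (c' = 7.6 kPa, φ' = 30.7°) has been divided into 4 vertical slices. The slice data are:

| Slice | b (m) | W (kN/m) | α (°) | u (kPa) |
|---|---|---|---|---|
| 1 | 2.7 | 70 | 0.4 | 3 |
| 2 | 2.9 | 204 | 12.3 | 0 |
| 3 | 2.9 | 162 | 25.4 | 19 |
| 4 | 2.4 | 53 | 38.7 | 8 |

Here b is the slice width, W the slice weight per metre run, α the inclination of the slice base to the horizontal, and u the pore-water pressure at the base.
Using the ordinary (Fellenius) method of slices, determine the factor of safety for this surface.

FS = 2.09

Ordinary method of slices: FS = Σ[c'·Δl_i + (W_i cosα_i − u_i·Δl_i)·tanφ'] / Σ W_i sinα_i, with Δl_i = b_i / cosα_i.
Slice 1: Δl = 2.7/cos0.4° = 2.700 m; N'_1 = 70·cos0.4° − 3·2.700 = 61.9; c'Δl = 20.52; W sinα = 0.5
Slice 2: Δl = 2.9/cos12.3° = 2.968 m; N'_2 = 204·cos12.3° − 0·2.968 = 199.3; c'Δl = 22.56; W sinα = 43.5
Slice 3: Δl = 2.9/cos25.4° = 3.210 m; N'_3 = 162·cos25.4° − 19·3.210 = 85.3; c'Δl = 24.40; W sinα = 69.5
Slice 4: Δl = 2.4/cos38.7° = 3.075 m; N'_4 = 53·cos38.7° − 8·3.075 = 16.8; c'Δl = 23.37; W sinα = 33.1
Σc'Δl = 90.8 kN/m; ΣN' = 363.3 kN/m; ΣW sinα = 146.6 kN/m
Resisting = 90.8 + 363.3·tan30.7° = 90.8 + 215.7 = 306.6 kN/m
FS = 306.6 / 146.6 = 2.092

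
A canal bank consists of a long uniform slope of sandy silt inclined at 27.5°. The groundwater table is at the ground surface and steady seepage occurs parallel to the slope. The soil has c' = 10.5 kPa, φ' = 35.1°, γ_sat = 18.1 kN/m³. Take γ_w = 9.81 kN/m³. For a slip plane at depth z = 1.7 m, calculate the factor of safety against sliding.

FS = 1.45

With seepage parallel to the slope and the water table at the surface, the effective normal stress on the slip plane uses the buoyant unit weight γ' = γ_sat − γ_w while the driving shear stress uses γ_sat:
FS = [c' + γ' z cos²β tanφ'] / [γ_sat z sinβ cosβ]
γ' = 18.1 − 9.81 = 8.29 kN/m³
Numerator = 10.5 + 8.29·1.7·cos²27.5°·tan35.1° = 10.5 + 8.29·1.7·0.7868·0.7028 = 18.293 kPa
Denominator = 18.1·1.7·sin27.5°·cos27.5° = 18.1·1.7·0.4617·0.8870 = 12.603 kPa
FS = 18.293 / 12.603 = 1.452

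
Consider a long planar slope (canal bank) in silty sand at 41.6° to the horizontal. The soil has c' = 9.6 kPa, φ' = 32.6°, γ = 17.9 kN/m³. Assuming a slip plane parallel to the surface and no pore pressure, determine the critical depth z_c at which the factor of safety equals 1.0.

Setting FS = 1.00 in FS = [c' + γz cos²β tanφ'] / [γz sinβ cosβ] and solving for z:
z = c' / [γ cosβ (FS·sinβ − cosβ·tanφ')]
  = 9.6 / [17.9·cos41.6°·(1.00·sin41.6° − cos41.6°·tan32.6°)]
  = 9.6 / [17.9·0.7478·(1.00·0.6639 − 0.7478·0.6395)]
  = 9.6 / 2.4856 = 3.862 m

z_c = 3.86 m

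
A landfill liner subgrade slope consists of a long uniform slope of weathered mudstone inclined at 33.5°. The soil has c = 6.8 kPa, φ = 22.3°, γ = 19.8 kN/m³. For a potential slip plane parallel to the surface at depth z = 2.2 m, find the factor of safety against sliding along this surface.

For an infinite slope with a slip plane parallel to the surface (no pore pressure): FS = [c + γz cos²β tanφ] / [γz sinβ cosβ].
γz = 19.8·2.2 = 43.56 kN/m²
Numerator = 6.8 + 43.56·cos²33.5°·tan22.3° = 6.8 + 43.56·0.6954·0.4101 = 19.223 kPa
Denominator = 43.56·sin33.5°·cos33.5° = 43.56·0.5519·0.8339 = 20.049 kPa
FS = 19.223 / 20.049 = 0.959

FS = 0.96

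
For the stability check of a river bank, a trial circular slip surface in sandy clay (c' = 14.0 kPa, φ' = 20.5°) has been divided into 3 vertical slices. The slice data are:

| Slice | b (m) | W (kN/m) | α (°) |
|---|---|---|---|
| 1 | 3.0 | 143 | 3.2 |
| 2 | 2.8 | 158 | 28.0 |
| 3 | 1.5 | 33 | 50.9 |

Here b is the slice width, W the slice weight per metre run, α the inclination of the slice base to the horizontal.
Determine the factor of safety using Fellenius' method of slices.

FS = 2.16

Ordinary method of slices: FS = Σ[c'·Δl_i + (W_i cosα_i)·tanφ'] / Σ W_i sinα_i, with Δl_i = b_i / cosα_i.
Slice 1: Δl = 3.0/cos3.2° = 3.005 m; N'_1 = 143·cos3.2° = 142.8; c'Δl = 42.07; W sinα = 8.0
Slice 2: Δl = 2.8/cos28.0° = 3.171 m; N'_2 = 158·cos28.0° = 139.5; c'Δl = 44.40; W sinα = 74.2
Slice 3: Δl = 1.5/cos50.9° = 2.378 m; N'_3 = 33·cos50.9° = 20.8; c'Δl = 33.30; W sinα = 25.6
Σc'Δl = 119.8 kN/m; ΣN' = 303.1 kN/m; ΣW sinα = 107.8 kN/m
Resisting = 119.8 + 303.1·tan20.5° = 119.8 + 113.3 = 233.1 kN/m
FS = 233.1 / 107.8 = 2.163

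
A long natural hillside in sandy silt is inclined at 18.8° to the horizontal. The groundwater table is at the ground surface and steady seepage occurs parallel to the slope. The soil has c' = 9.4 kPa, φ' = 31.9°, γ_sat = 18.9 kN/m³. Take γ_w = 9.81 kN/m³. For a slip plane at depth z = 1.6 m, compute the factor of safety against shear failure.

With seepage parallel to the slope and the water table at the surface, the effective normal stress on the slip plane uses the buoyant unit weight γ' = γ_sat − γ_w while the driving shear stress uses γ_sat:
FS = [c' + γ' z cos²β tanφ'] / [γ_sat z sinβ cosβ]
γ' = 18.9 − 9.81 = 9.09 kN/m³
Numerator = 9.4 + 9.09·1.6·cos²18.8°·tan31.9° = 9.4 + 9.09·1.6·0.8961·0.6224 = 17.513 kPa
Denominator = 18.9·1.6·sin18.8°·cos18.8° = 18.9·1.6·0.3223·0.9466 = 9.225 kPa
FS = 17.513 / 9.225 = 1.898

FS = 1.90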